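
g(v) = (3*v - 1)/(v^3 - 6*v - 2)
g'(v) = (6 - 3*v^2)*(3*v - 1)/(v^3 - 6*v - 2)^2 + 3/(v^3 - 6*v - 2)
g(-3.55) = 0.46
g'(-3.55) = 0.45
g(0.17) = 0.16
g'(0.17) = -1.31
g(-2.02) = -3.76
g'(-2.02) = 14.10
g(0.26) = 0.06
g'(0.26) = -0.95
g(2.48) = -3.96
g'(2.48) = -32.14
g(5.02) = 0.15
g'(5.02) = -0.08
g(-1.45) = -1.47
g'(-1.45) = 0.95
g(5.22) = 0.13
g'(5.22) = -0.07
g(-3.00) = 0.91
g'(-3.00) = 1.46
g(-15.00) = 0.01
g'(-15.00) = 0.00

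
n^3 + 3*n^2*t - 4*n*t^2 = n*(n - t)*(n + 4*t)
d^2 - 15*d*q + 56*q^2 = (d - 8*q)*(d - 7*q)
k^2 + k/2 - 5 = (k - 2)*(k + 5/2)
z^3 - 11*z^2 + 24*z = z*(z - 8)*(z - 3)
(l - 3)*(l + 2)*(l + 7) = l^3 + 6*l^2 - 13*l - 42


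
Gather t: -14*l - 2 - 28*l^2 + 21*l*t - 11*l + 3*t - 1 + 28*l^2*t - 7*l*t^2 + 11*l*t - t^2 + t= -28*l^2 - 25*l + t^2*(-7*l - 1) + t*(28*l^2 + 32*l + 4) - 3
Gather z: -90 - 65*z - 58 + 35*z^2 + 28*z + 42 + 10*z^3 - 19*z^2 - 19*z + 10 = 10*z^3 + 16*z^2 - 56*z - 96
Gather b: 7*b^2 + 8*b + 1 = 7*b^2 + 8*b + 1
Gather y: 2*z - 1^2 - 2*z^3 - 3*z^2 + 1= -2*z^3 - 3*z^2 + 2*z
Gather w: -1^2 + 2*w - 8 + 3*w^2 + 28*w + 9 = 3*w^2 + 30*w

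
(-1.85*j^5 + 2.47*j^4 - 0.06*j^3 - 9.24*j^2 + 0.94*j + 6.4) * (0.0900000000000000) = -0.1665*j^5 + 0.2223*j^4 - 0.0054*j^3 - 0.8316*j^2 + 0.0846*j + 0.576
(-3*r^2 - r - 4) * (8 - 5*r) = 15*r^3 - 19*r^2 + 12*r - 32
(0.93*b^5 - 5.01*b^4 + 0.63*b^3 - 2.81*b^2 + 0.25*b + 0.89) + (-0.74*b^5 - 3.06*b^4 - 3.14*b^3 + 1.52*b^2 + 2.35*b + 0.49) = 0.19*b^5 - 8.07*b^4 - 2.51*b^3 - 1.29*b^2 + 2.6*b + 1.38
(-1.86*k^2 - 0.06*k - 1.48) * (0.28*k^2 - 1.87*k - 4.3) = -0.5208*k^4 + 3.4614*k^3 + 7.6958*k^2 + 3.0256*k + 6.364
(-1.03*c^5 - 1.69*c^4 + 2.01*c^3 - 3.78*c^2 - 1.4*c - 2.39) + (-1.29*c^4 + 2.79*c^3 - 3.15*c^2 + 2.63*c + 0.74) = -1.03*c^5 - 2.98*c^4 + 4.8*c^3 - 6.93*c^2 + 1.23*c - 1.65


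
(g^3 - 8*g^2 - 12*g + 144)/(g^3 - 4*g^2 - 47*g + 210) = (g^2 - 2*g - 24)/(g^2 + 2*g - 35)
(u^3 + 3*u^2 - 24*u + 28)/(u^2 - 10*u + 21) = (u^3 + 3*u^2 - 24*u + 28)/(u^2 - 10*u + 21)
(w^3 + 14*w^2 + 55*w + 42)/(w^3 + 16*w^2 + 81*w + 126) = (w + 1)/(w + 3)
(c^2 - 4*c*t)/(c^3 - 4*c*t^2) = (c - 4*t)/(c^2 - 4*t^2)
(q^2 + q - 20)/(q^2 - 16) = (q + 5)/(q + 4)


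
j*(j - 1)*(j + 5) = j^3 + 4*j^2 - 5*j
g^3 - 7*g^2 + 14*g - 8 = (g - 4)*(g - 2)*(g - 1)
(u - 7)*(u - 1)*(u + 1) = u^3 - 7*u^2 - u + 7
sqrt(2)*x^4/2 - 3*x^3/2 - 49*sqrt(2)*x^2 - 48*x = x*(x - 8*sqrt(2))*(x + 6*sqrt(2))*(sqrt(2)*x/2 + 1/2)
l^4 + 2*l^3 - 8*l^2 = l^2*(l - 2)*(l + 4)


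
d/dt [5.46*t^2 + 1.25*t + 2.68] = 10.92*t + 1.25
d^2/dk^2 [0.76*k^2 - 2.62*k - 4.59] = 1.52000000000000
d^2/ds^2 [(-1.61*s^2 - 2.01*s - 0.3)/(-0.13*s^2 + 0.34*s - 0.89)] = (5.55111512312578e-17*s^4 + 0.210262*s^3 - 1.087242*s^2 - 1.474902*s + 3.766954)/(0.002197*s^6 - 0.017238*s^5 + 0.090207*s^4 - 0.275332*s^3 + 0.617571*s^2 - 0.807942*s + 0.704969)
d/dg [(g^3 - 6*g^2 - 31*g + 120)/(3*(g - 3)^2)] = (g^2 - 6*g + 49)/(3*(g^2 - 6*g + 9))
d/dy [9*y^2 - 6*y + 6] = 18*y - 6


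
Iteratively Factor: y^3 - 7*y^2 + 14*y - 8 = (y - 1)*(y^2 - 6*y + 8) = (y - 2)*(y - 1)*(y - 4)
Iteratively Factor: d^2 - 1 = (d + 1)*(d - 1)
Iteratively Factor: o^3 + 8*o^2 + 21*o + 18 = (o + 3)*(o^2 + 5*o + 6) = (o + 3)^2*(o + 2)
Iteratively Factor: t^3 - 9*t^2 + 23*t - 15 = (t - 5)*(t^2 - 4*t + 3) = (t - 5)*(t - 1)*(t - 3)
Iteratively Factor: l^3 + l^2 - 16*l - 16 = (l - 4)*(l^2 + 5*l + 4) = (l - 4)*(l + 1)*(l + 4)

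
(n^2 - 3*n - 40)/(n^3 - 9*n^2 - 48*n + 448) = (n + 5)/(n^2 - n - 56)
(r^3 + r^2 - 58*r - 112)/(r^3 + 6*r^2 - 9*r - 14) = (r^2 - 6*r - 16)/(r^2 - r - 2)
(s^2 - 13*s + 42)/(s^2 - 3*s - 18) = (s - 7)/(s + 3)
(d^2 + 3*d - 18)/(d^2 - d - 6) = (d + 6)/(d + 2)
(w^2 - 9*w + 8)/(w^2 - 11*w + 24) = (w - 1)/(w - 3)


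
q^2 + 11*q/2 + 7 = (q + 2)*(q + 7/2)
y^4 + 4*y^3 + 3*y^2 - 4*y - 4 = (y - 1)*(y + 1)*(y + 2)^2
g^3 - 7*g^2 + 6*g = g*(g - 6)*(g - 1)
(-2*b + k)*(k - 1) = -2*b*k + 2*b + k^2 - k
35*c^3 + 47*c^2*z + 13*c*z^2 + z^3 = (c + z)*(5*c + z)*(7*c + z)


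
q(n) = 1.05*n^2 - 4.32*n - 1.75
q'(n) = 2.1*n - 4.32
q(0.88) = -4.74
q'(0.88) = -2.47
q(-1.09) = 4.21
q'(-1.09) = -6.61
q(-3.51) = 26.35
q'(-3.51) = -11.69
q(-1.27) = 5.43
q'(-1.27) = -6.99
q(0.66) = -4.14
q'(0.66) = -2.93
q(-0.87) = 2.80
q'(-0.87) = -6.15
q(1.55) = -5.92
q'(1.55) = -1.06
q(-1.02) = 3.75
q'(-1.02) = -6.46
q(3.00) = -5.26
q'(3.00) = 1.98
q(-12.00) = 201.29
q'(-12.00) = -29.52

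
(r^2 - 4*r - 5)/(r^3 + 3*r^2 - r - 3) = (r - 5)/(r^2 + 2*r - 3)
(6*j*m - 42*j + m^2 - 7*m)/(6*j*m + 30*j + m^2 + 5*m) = (m - 7)/(m + 5)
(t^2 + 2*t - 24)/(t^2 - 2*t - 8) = (t + 6)/(t + 2)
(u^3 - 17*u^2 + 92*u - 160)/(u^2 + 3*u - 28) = (u^2 - 13*u + 40)/(u + 7)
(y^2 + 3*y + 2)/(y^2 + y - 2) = (y + 1)/(y - 1)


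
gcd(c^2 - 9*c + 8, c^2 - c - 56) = c - 8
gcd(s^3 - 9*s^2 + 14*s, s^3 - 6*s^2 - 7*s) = s^2 - 7*s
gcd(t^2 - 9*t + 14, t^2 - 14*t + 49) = t - 7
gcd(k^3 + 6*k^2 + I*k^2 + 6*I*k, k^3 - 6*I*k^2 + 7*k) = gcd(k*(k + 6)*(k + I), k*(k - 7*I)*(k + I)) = k^2 + I*k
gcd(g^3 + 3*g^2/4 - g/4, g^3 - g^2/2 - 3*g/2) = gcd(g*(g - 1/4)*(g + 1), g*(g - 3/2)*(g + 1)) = g^2 + g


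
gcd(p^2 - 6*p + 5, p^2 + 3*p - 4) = p - 1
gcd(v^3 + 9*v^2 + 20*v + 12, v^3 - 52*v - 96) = v^2 + 8*v + 12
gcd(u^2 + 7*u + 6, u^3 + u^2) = u + 1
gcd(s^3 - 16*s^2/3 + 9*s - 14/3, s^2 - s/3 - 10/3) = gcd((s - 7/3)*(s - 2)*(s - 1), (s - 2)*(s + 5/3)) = s - 2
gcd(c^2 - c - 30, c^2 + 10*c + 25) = c + 5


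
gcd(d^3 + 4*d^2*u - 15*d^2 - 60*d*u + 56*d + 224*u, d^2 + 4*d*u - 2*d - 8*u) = d + 4*u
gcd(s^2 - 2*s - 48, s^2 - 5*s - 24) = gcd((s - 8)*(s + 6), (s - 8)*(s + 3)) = s - 8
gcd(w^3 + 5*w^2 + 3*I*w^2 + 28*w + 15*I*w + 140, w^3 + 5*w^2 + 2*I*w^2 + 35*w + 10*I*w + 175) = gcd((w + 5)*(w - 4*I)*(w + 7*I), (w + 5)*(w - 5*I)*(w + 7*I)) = w^2 + w*(5 + 7*I) + 35*I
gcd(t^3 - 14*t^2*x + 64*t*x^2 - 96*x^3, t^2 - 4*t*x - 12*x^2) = -t + 6*x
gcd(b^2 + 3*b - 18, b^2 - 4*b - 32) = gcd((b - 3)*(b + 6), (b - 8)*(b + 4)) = 1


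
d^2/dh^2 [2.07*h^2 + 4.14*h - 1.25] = 4.14000000000000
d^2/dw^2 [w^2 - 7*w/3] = 2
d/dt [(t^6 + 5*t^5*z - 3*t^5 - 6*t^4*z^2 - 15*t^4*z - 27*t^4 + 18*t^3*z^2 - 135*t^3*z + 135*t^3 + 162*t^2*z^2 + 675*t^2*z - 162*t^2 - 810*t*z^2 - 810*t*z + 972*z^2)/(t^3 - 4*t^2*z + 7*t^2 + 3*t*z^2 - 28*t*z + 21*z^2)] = (3*t^6 + 22*t^5 - 54*t^4*z^2 + 30*t^4*z - 90*t^4 - 396*t^3*z^2 + 162*t^3*z - 378*t^3 + 1620*t^2*z^2 - 648*t^2*z + 1107*t^2 + 6804*t*z^2 - 3726*t*z - 19926*z^2 + 10206*z)/(t^4 - 6*t^3*z + 14*t^3 + 9*t^2*z^2 - 84*t^2*z + 49*t^2 + 126*t*z^2 - 294*t*z + 441*z^2)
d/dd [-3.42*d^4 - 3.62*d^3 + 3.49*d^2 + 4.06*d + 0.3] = -13.68*d^3 - 10.86*d^2 + 6.98*d + 4.06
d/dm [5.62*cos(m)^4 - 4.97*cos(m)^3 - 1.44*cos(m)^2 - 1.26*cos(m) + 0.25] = (-22.48*cos(m)^3 + 14.91*cos(m)^2 + 2.88*cos(m) + 1.26)*sin(m)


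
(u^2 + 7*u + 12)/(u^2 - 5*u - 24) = (u + 4)/(u - 8)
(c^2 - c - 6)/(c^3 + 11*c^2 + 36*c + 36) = (c - 3)/(c^2 + 9*c + 18)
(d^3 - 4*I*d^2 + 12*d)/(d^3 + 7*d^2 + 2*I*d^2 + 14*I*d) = (d - 6*I)/(d + 7)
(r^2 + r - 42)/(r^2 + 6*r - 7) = (r - 6)/(r - 1)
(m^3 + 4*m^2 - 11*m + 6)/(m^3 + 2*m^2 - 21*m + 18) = (m - 1)/(m - 3)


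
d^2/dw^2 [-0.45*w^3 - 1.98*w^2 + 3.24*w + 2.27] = -2.7*w - 3.96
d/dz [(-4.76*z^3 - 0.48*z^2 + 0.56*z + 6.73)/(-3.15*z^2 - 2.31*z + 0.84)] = (14.994*z^4 + 21.9912*z^3 - 9.1224*z^2 + 41.5926*z + 16.0167)/(9.9225*z^4 + 14.553*z^3 + 0.0441000000000003*z^2 - 3.8808*z + 0.7056)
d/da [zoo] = 0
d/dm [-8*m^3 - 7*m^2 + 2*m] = -24*m^2 - 14*m + 2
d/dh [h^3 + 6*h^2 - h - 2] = 3*h^2 + 12*h - 1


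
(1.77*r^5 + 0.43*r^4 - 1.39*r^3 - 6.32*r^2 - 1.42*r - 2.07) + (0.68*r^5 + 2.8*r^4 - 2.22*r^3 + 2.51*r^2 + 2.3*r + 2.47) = 2.45*r^5 + 3.23*r^4 - 3.61*r^3 - 3.81*r^2 + 0.88*r + 0.4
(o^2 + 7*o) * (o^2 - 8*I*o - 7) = o^4 + 7*o^3 - 8*I*o^3 - 7*o^2 - 56*I*o^2 - 49*o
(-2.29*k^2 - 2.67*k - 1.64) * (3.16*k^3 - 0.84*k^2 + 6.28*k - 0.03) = -7.2364*k^5 - 6.5136*k^4 - 17.3208*k^3 - 15.3213*k^2 - 10.2191*k + 0.0492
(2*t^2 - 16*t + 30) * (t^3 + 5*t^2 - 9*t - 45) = 2*t^5 - 6*t^4 - 68*t^3 + 204*t^2 + 450*t - 1350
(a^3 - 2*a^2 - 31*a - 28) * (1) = a^3 - 2*a^2 - 31*a - 28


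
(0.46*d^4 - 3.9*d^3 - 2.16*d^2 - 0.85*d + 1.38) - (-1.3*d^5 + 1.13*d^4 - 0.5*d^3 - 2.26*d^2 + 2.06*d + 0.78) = 1.3*d^5 - 0.67*d^4 - 3.4*d^3 + 0.0999999999999996*d^2 - 2.91*d + 0.6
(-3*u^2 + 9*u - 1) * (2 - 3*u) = 9*u^3 - 33*u^2 + 21*u - 2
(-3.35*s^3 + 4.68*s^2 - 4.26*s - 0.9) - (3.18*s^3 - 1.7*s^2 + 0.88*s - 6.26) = -6.53*s^3 + 6.38*s^2 - 5.14*s + 5.36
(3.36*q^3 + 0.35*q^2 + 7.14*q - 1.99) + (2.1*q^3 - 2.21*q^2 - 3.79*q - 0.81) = 5.46*q^3 - 1.86*q^2 + 3.35*q - 2.8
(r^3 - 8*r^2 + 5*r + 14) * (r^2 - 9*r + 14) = r^5 - 17*r^4 + 91*r^3 - 143*r^2 - 56*r + 196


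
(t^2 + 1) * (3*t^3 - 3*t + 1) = 3*t^5 + t^2 - 3*t + 1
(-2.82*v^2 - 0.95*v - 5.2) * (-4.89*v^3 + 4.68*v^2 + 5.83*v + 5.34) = 13.7898*v^5 - 8.5521*v^4 + 4.5414*v^3 - 44.9333*v^2 - 35.389*v - 27.768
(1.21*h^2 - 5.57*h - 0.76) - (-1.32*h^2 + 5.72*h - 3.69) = 2.53*h^2 - 11.29*h + 2.93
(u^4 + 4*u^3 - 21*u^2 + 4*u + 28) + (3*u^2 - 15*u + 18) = u^4 + 4*u^3 - 18*u^2 - 11*u + 46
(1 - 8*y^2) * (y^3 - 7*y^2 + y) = -8*y^5 + 56*y^4 - 7*y^3 - 7*y^2 + y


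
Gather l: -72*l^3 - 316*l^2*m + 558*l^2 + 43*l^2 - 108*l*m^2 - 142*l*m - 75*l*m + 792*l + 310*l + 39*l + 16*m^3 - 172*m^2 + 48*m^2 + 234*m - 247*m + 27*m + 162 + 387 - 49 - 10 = -72*l^3 + l^2*(601 - 316*m) + l*(-108*m^2 - 217*m + 1141) + 16*m^3 - 124*m^2 + 14*m + 490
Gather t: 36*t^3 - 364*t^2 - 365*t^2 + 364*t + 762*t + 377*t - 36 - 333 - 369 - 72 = 36*t^3 - 729*t^2 + 1503*t - 810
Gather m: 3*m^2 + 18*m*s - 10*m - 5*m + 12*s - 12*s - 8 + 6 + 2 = 3*m^2 + m*(18*s - 15)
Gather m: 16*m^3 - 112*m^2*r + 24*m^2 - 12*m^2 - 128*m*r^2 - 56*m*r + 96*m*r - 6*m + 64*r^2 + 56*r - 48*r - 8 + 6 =16*m^3 + m^2*(12 - 112*r) + m*(-128*r^2 + 40*r - 6) + 64*r^2 + 8*r - 2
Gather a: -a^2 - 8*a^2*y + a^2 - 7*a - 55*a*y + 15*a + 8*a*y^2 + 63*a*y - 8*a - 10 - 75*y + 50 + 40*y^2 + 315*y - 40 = -8*a^2*y + a*(8*y^2 + 8*y) + 40*y^2 + 240*y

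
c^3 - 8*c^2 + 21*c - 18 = (c - 3)^2*(c - 2)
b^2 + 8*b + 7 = (b + 1)*(b + 7)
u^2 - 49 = (u - 7)*(u + 7)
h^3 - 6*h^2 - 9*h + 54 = (h - 6)*(h - 3)*(h + 3)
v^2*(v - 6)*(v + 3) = v^4 - 3*v^3 - 18*v^2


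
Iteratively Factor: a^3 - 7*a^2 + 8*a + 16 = (a - 4)*(a^2 - 3*a - 4) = (a - 4)*(a + 1)*(a - 4)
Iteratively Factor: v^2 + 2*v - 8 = (v - 2)*(v + 4)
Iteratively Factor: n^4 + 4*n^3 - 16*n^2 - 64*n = (n + 4)*(n^3 - 16*n) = n*(n + 4)*(n^2 - 16) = n*(n + 4)^2*(n - 4)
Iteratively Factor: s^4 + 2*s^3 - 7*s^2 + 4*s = (s - 1)*(s^3 + 3*s^2 - 4*s) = (s - 1)*(s + 4)*(s^2 - s) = (s - 1)^2*(s + 4)*(s)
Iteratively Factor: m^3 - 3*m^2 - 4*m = (m + 1)*(m^2 - 4*m) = m*(m + 1)*(m - 4)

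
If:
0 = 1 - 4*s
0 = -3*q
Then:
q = 0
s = 1/4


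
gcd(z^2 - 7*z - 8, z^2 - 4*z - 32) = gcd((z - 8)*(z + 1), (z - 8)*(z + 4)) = z - 8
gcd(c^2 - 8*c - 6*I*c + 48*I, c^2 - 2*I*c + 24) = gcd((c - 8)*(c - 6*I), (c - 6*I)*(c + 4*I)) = c - 6*I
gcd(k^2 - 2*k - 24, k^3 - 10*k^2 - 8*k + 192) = k^2 - 2*k - 24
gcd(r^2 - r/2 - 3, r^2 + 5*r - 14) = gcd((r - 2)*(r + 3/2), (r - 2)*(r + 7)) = r - 2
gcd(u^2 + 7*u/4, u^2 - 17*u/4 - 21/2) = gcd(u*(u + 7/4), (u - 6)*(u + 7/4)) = u + 7/4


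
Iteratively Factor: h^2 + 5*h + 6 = (h + 2)*(h + 3)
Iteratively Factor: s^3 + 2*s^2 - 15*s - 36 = (s - 4)*(s^2 + 6*s + 9) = (s - 4)*(s + 3)*(s + 3)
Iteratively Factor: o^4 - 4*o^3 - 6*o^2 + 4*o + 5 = (o + 1)*(o^3 - 5*o^2 - o + 5) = (o - 1)*(o + 1)*(o^2 - 4*o - 5) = (o - 1)*(o + 1)^2*(o - 5)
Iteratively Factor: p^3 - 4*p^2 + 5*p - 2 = (p - 1)*(p^2 - 3*p + 2) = (p - 2)*(p - 1)*(p - 1)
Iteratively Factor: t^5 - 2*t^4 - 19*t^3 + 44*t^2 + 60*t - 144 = (t + 2)*(t^4 - 4*t^3 - 11*t^2 + 66*t - 72) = (t - 3)*(t + 2)*(t^3 - t^2 - 14*t + 24) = (t - 3)*(t - 2)*(t + 2)*(t^2 + t - 12) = (t - 3)*(t - 2)*(t + 2)*(t + 4)*(t - 3)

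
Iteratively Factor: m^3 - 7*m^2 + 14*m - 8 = (m - 4)*(m^2 - 3*m + 2) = (m - 4)*(m - 2)*(m - 1)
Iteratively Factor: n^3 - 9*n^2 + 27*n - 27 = (n - 3)*(n^2 - 6*n + 9) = (n - 3)^2*(n - 3)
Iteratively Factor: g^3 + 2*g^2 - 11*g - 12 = (g + 1)*(g^2 + g - 12) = (g - 3)*(g + 1)*(g + 4)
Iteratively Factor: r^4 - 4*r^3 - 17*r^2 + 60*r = (r)*(r^3 - 4*r^2 - 17*r + 60) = r*(r + 4)*(r^2 - 8*r + 15) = r*(r - 5)*(r + 4)*(r - 3)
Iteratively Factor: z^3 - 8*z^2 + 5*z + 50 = (z - 5)*(z^2 - 3*z - 10) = (z - 5)^2*(z + 2)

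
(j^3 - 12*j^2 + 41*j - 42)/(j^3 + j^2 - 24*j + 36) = (j - 7)/(j + 6)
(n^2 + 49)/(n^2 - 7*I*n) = (n + 7*I)/n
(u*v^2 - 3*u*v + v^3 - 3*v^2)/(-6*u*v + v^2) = (-u*v + 3*u - v^2 + 3*v)/(6*u - v)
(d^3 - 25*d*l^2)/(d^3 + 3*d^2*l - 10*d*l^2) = (d - 5*l)/(d - 2*l)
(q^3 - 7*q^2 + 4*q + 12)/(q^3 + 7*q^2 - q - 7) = (q^2 - 8*q + 12)/(q^2 + 6*q - 7)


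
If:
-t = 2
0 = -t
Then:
No Solution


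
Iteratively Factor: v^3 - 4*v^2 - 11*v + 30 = (v + 3)*(v^2 - 7*v + 10) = (v - 2)*(v + 3)*(v - 5)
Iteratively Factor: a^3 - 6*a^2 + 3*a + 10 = (a - 5)*(a^2 - a - 2) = (a - 5)*(a - 2)*(a + 1)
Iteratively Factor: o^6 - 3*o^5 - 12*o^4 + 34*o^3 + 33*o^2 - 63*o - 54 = (o + 3)*(o^5 - 6*o^4 + 6*o^3 + 16*o^2 - 15*o - 18) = (o - 3)*(o + 3)*(o^4 - 3*o^3 - 3*o^2 + 7*o + 6) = (o - 3)*(o + 1)*(o + 3)*(o^3 - 4*o^2 + o + 6) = (o - 3)*(o + 1)^2*(o + 3)*(o^2 - 5*o + 6) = (o - 3)*(o - 2)*(o + 1)^2*(o + 3)*(o - 3)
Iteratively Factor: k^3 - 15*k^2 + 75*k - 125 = (k - 5)*(k^2 - 10*k + 25) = (k - 5)^2*(k - 5)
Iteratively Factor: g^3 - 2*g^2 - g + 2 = (g - 2)*(g^2 - 1) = (g - 2)*(g + 1)*(g - 1)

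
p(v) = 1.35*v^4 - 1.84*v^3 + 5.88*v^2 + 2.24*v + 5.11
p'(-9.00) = -4487.32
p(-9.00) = 10659.94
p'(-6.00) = -1433.44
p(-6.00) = 2350.39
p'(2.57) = 87.67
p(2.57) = 77.36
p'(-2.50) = -146.04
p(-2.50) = 117.74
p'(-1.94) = -80.78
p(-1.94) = 55.45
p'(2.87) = 118.18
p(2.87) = 108.07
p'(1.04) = 14.57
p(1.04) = 13.31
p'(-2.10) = -96.81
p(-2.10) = 69.63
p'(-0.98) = -19.67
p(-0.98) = 11.54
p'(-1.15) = -26.80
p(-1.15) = 15.47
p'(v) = 5.4*v^3 - 5.52*v^2 + 11.76*v + 2.24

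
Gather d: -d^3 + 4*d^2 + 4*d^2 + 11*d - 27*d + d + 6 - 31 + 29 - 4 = -d^3 + 8*d^2 - 15*d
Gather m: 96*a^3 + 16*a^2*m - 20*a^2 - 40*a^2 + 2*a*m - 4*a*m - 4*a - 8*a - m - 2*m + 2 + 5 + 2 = 96*a^3 - 60*a^2 - 12*a + m*(16*a^2 - 2*a - 3) + 9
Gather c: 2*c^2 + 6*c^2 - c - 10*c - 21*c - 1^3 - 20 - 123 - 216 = 8*c^2 - 32*c - 360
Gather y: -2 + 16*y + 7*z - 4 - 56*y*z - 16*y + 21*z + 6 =-56*y*z + 28*z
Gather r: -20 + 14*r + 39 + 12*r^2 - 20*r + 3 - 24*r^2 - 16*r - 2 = -12*r^2 - 22*r + 20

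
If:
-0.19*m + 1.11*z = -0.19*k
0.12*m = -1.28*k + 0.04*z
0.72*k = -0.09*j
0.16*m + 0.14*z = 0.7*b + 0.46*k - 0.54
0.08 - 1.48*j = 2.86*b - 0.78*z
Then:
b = 0.39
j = -0.82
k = 0.10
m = -1.17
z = -0.22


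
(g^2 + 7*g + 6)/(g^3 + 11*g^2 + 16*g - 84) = (g + 1)/(g^2 + 5*g - 14)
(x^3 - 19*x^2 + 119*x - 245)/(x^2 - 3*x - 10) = (x^2 - 14*x + 49)/(x + 2)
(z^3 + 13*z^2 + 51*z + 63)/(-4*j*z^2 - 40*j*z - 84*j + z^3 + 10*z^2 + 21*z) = (z + 3)/(-4*j + z)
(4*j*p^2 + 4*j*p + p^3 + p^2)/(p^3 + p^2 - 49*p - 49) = p*(4*j + p)/(p^2 - 49)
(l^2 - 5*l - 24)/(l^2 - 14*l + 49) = (l^2 - 5*l - 24)/(l^2 - 14*l + 49)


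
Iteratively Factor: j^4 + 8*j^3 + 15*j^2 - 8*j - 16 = (j + 4)*(j^3 + 4*j^2 - j - 4) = (j + 4)^2*(j^2 - 1) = (j + 1)*(j + 4)^2*(j - 1)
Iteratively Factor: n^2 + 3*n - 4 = (n + 4)*(n - 1)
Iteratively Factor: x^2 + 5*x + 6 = (x + 2)*(x + 3)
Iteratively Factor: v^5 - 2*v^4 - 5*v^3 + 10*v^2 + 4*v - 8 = (v - 2)*(v^4 - 5*v^2 + 4) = (v - 2)*(v + 2)*(v^3 - 2*v^2 - v + 2) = (v - 2)*(v + 1)*(v + 2)*(v^2 - 3*v + 2) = (v - 2)*(v - 1)*(v + 1)*(v + 2)*(v - 2)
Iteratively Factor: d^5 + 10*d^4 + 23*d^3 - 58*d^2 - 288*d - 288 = (d + 3)*(d^4 + 7*d^3 + 2*d^2 - 64*d - 96) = (d + 3)*(d + 4)*(d^3 + 3*d^2 - 10*d - 24) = (d + 3)*(d + 4)^2*(d^2 - d - 6) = (d + 2)*(d + 3)*(d + 4)^2*(d - 3)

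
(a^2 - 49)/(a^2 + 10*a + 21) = (a - 7)/(a + 3)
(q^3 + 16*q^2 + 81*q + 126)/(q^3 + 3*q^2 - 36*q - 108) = (q + 7)/(q - 6)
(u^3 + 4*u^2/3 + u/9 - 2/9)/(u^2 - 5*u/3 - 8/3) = (9*u^2 + 3*u - 2)/(3*(3*u - 8))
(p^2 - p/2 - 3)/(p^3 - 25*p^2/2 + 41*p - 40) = (2*p + 3)/(2*p^2 - 21*p + 40)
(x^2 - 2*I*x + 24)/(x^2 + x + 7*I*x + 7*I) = (x^2 - 2*I*x + 24)/(x^2 + x + 7*I*x + 7*I)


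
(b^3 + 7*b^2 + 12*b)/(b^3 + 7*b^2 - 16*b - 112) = b*(b + 3)/(b^2 + 3*b - 28)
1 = 1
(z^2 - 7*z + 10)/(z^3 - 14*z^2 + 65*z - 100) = (z - 2)/(z^2 - 9*z + 20)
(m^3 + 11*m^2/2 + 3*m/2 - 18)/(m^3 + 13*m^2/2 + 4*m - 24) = (m + 3)/(m + 4)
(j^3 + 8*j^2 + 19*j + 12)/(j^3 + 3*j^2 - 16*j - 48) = (j + 1)/(j - 4)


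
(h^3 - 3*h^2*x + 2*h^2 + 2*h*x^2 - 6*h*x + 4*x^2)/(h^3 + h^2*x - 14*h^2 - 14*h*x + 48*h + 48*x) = (h^3 - 3*h^2*x + 2*h^2 + 2*h*x^2 - 6*h*x + 4*x^2)/(h^3 + h^2*x - 14*h^2 - 14*h*x + 48*h + 48*x)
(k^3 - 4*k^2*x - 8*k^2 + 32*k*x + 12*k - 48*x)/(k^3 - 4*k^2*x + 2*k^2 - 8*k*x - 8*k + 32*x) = (k - 6)/(k + 4)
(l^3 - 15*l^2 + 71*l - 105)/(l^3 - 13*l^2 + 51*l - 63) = (l - 5)/(l - 3)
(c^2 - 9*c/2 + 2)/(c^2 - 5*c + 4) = (c - 1/2)/(c - 1)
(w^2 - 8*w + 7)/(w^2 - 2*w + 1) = (w - 7)/(w - 1)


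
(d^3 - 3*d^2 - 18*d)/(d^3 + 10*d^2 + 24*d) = (d^2 - 3*d - 18)/(d^2 + 10*d + 24)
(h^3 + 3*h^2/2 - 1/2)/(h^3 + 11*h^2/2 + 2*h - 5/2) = (h + 1)/(h + 5)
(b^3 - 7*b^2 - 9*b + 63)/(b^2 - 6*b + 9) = (b^2 - 4*b - 21)/(b - 3)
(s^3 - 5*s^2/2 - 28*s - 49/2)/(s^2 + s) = s - 7/2 - 49/(2*s)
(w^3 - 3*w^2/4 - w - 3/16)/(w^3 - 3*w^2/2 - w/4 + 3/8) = (4*w + 1)/(2*(2*w - 1))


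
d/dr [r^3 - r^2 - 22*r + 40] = 3*r^2 - 2*r - 22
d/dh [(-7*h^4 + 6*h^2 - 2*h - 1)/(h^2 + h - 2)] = (-14*h^5 - 21*h^4 + 56*h^3 + 8*h^2 - 22*h + 5)/(h^4 + 2*h^3 - 3*h^2 - 4*h + 4)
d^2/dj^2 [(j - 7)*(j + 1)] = 2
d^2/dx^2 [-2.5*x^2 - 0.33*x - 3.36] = -5.00000000000000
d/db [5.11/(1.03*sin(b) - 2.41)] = -5.2633*cos(b)/(1.03*sin(b) - 2.41)^2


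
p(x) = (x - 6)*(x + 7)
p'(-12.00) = -23.00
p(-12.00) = 90.00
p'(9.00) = 19.00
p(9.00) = 48.00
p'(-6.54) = -12.08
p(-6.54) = -5.77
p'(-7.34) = -13.68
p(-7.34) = 4.54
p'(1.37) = 3.74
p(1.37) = -38.75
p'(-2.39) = -3.78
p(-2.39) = -38.68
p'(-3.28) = -5.56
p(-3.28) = -34.52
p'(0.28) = 1.56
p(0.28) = -41.64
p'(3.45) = 7.90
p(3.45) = -26.65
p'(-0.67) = -0.34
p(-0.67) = -42.22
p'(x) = 2*x + 1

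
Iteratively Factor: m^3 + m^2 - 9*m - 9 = (m - 3)*(m^2 + 4*m + 3) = (m - 3)*(m + 1)*(m + 3)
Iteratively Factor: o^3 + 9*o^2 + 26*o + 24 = (o + 3)*(o^2 + 6*o + 8) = (o + 3)*(o + 4)*(o + 2)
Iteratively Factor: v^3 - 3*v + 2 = (v + 2)*(v^2 - 2*v + 1) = (v - 1)*(v + 2)*(v - 1)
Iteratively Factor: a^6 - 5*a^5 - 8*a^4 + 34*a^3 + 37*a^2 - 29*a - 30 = (a + 1)*(a^5 - 6*a^4 - 2*a^3 + 36*a^2 + a - 30) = (a - 1)*(a + 1)*(a^4 - 5*a^3 - 7*a^2 + 29*a + 30) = (a - 3)*(a - 1)*(a + 1)*(a^3 - 2*a^2 - 13*a - 10) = (a - 5)*(a - 3)*(a - 1)*(a + 1)*(a^2 + 3*a + 2) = (a - 5)*(a - 3)*(a - 1)*(a + 1)*(a + 2)*(a + 1)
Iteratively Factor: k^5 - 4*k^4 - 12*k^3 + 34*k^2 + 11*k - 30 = (k - 1)*(k^4 - 3*k^3 - 15*k^2 + 19*k + 30) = (k - 5)*(k - 1)*(k^3 + 2*k^2 - 5*k - 6) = (k - 5)*(k - 2)*(k - 1)*(k^2 + 4*k + 3) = (k - 5)*(k - 2)*(k - 1)*(k + 3)*(k + 1)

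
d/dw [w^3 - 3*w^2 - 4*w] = 3*w^2 - 6*w - 4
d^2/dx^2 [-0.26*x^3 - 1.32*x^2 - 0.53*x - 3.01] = -1.56*x - 2.64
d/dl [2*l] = 2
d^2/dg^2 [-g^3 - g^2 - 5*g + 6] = -6*g - 2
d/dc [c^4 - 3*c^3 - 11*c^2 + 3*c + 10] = 4*c^3 - 9*c^2 - 22*c + 3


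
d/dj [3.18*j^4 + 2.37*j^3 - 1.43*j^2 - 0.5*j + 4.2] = 12.72*j^3 + 7.11*j^2 - 2.86*j - 0.5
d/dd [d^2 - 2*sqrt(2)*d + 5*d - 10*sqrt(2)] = 2*d - 2*sqrt(2) + 5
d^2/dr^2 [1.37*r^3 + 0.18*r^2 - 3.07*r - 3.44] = 8.22*r + 0.36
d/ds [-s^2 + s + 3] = 1 - 2*s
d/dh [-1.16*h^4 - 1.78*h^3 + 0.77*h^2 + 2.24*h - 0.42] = -4.64*h^3 - 5.34*h^2 + 1.54*h + 2.24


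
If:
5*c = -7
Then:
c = -7/5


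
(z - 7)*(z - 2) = z^2 - 9*z + 14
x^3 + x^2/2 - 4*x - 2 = (x - 2)*(x + 1/2)*(x + 2)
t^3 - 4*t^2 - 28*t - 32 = (t - 8)*(t + 2)^2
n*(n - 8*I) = n^2 - 8*I*n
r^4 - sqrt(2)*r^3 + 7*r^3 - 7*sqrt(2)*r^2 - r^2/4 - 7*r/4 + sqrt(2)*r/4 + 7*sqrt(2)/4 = (r - 1/2)*(r + 1/2)*(r + 7)*(r - sqrt(2))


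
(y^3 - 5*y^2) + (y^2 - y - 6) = y^3 - 4*y^2 - y - 6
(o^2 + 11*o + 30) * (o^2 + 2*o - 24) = o^4 + 13*o^3 + 28*o^2 - 204*o - 720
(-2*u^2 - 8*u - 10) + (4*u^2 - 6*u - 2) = 2*u^2 - 14*u - 12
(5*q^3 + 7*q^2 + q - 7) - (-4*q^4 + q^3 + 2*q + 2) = 4*q^4 + 4*q^3 + 7*q^2 - q - 9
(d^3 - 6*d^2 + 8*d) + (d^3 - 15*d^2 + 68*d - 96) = 2*d^3 - 21*d^2 + 76*d - 96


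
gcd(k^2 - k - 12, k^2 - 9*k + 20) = k - 4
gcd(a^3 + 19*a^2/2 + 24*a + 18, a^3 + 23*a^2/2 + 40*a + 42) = a^2 + 8*a + 12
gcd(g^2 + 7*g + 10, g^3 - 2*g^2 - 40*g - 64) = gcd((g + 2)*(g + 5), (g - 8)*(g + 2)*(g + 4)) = g + 2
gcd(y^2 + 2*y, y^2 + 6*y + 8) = y + 2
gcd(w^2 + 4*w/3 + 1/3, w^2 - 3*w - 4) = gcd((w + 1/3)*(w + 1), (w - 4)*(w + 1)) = w + 1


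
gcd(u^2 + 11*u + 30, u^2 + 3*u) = 1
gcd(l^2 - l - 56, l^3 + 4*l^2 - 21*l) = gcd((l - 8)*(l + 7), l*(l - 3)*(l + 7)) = l + 7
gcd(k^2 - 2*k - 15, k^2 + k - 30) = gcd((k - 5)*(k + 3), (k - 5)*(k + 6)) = k - 5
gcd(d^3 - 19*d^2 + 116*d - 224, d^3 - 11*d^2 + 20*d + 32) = d^2 - 12*d + 32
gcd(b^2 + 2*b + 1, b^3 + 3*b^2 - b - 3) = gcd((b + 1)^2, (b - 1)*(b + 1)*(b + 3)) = b + 1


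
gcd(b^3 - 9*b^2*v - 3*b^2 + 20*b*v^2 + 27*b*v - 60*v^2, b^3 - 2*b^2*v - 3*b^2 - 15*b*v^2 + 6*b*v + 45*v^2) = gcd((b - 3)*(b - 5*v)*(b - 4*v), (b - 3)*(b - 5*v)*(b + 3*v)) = -b^2 + 5*b*v + 3*b - 15*v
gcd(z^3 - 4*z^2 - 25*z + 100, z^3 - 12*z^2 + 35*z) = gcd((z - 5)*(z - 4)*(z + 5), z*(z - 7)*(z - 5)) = z - 5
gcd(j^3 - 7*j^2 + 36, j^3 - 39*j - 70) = j + 2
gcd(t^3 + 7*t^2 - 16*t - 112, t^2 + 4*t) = t + 4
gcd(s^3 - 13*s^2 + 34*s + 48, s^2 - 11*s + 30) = s - 6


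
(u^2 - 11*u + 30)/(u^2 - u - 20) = (u - 6)/(u + 4)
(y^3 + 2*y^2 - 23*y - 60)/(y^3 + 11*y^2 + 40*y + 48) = (y - 5)/(y + 4)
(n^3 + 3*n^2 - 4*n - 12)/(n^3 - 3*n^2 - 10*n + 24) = (n + 2)/(n - 4)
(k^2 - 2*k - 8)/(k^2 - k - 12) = (k + 2)/(k + 3)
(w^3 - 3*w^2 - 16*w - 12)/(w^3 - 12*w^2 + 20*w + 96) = (w + 1)/(w - 8)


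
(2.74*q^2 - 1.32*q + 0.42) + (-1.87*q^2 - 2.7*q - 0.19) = 0.87*q^2 - 4.02*q + 0.23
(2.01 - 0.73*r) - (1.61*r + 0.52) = 1.49 - 2.34*r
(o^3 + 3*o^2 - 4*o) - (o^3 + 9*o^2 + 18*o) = -6*o^2 - 22*o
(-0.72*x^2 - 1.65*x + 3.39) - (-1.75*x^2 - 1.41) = 1.03*x^2 - 1.65*x + 4.8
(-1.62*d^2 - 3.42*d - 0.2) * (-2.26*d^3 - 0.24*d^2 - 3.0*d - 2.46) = 3.6612*d^5 + 8.118*d^4 + 6.1328*d^3 + 14.2932*d^2 + 9.0132*d + 0.492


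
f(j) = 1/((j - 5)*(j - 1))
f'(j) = -1/((j - 5)*(j - 1)^2) - 1/((j - 5)^2*(j - 1))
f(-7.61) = 0.01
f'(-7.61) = 0.00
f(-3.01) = 0.03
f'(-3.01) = 0.01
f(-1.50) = 0.06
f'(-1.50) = 0.03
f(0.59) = 0.55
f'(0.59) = 1.47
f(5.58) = 0.38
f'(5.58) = -0.73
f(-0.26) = 0.15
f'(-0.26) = 0.15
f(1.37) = -0.74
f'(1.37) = 1.81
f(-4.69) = 0.02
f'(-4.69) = 0.01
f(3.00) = -0.25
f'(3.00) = 0.00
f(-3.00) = 0.03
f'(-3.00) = 0.01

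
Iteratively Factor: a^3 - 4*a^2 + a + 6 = (a - 2)*(a^2 - 2*a - 3) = (a - 2)*(a + 1)*(a - 3)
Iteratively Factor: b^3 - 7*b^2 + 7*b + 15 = (b + 1)*(b^2 - 8*b + 15) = (b - 5)*(b + 1)*(b - 3)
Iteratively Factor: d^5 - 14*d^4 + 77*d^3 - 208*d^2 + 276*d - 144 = (d - 3)*(d^4 - 11*d^3 + 44*d^2 - 76*d + 48) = (d - 3)*(d - 2)*(d^3 - 9*d^2 + 26*d - 24) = (d - 4)*(d - 3)*(d - 2)*(d^2 - 5*d + 6) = (d - 4)*(d - 3)^2*(d - 2)*(d - 2)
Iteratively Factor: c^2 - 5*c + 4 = (c - 4)*(c - 1)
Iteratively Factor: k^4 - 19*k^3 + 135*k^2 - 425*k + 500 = (k - 4)*(k^3 - 15*k^2 + 75*k - 125) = (k - 5)*(k - 4)*(k^2 - 10*k + 25) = (k - 5)^2*(k - 4)*(k - 5)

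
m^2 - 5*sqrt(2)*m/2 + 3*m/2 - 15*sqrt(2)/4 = (m + 3/2)*(m - 5*sqrt(2)/2)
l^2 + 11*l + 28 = (l + 4)*(l + 7)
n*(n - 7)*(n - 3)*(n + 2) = n^4 - 8*n^3 + n^2 + 42*n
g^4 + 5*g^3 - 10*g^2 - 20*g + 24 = (g - 2)*(g - 1)*(g + 2)*(g + 6)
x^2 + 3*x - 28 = (x - 4)*(x + 7)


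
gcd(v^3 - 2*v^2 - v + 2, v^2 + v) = v + 1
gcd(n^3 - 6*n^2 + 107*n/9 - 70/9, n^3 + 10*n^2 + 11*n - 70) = n - 2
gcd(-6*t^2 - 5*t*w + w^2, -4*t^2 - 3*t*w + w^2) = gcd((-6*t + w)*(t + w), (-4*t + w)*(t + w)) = t + w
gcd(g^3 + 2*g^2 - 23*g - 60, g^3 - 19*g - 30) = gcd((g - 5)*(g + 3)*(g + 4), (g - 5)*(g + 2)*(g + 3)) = g^2 - 2*g - 15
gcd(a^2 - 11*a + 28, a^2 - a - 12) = a - 4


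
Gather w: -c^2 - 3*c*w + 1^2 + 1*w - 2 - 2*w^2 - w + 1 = -c^2 - 3*c*w - 2*w^2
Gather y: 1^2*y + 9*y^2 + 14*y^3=14*y^3 + 9*y^2 + y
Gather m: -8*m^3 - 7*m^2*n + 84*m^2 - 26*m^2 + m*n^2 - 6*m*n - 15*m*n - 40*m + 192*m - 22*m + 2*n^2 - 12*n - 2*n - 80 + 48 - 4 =-8*m^3 + m^2*(58 - 7*n) + m*(n^2 - 21*n + 130) + 2*n^2 - 14*n - 36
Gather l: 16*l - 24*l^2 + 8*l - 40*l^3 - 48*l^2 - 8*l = -40*l^3 - 72*l^2 + 16*l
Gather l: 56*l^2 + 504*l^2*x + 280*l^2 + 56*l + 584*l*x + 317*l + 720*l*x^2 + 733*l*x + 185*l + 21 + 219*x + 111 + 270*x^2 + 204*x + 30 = l^2*(504*x + 336) + l*(720*x^2 + 1317*x + 558) + 270*x^2 + 423*x + 162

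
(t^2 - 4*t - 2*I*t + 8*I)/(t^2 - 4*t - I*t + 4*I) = (t - 2*I)/(t - I)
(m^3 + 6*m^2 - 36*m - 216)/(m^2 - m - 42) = (m^2 - 36)/(m - 7)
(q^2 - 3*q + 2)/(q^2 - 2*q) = (q - 1)/q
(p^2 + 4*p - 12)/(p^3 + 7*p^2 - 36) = 1/(p + 3)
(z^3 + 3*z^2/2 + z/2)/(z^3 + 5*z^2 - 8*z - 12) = z*(2*z + 1)/(2*(z^2 + 4*z - 12))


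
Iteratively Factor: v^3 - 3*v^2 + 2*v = (v - 1)*(v^2 - 2*v) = v*(v - 1)*(v - 2)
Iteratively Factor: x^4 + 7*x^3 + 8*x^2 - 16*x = (x - 1)*(x^3 + 8*x^2 + 16*x) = (x - 1)*(x + 4)*(x^2 + 4*x) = x*(x - 1)*(x + 4)*(x + 4)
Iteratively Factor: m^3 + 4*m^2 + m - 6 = (m + 2)*(m^2 + 2*m - 3) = (m + 2)*(m + 3)*(m - 1)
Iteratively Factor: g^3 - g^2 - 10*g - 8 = (g + 2)*(g^2 - 3*g - 4) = (g + 1)*(g + 2)*(g - 4)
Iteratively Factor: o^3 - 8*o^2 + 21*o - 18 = (o - 3)*(o^2 - 5*o + 6) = (o - 3)^2*(o - 2)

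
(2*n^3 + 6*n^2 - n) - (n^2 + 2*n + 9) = 2*n^3 + 5*n^2 - 3*n - 9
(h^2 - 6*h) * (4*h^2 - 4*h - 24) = 4*h^4 - 28*h^3 + 144*h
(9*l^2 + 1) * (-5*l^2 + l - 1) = -45*l^4 + 9*l^3 - 14*l^2 + l - 1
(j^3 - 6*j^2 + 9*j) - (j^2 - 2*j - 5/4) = j^3 - 7*j^2 + 11*j + 5/4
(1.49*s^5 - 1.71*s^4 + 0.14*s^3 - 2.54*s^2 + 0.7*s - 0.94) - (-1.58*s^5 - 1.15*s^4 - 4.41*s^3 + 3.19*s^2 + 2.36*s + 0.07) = 3.07*s^5 - 0.56*s^4 + 4.55*s^3 - 5.73*s^2 - 1.66*s - 1.01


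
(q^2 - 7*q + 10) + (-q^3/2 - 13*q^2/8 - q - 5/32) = -q^3/2 - 5*q^2/8 - 8*q + 315/32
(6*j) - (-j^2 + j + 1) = j^2 + 5*j - 1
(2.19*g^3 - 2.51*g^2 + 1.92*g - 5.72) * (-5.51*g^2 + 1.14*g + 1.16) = -12.0669*g^5 + 16.3267*g^4 - 10.9002*g^3 + 30.7944*g^2 - 4.2936*g - 6.6352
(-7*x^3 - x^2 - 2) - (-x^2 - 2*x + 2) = -7*x^3 + 2*x - 4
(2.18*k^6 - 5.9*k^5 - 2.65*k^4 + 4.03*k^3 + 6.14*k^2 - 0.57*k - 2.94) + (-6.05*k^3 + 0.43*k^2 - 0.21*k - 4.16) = 2.18*k^6 - 5.9*k^5 - 2.65*k^4 - 2.02*k^3 + 6.57*k^2 - 0.78*k - 7.1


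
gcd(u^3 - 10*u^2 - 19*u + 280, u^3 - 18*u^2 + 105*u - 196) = u - 7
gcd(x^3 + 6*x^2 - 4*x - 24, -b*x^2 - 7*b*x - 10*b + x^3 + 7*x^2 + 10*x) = x + 2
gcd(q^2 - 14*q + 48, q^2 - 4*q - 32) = q - 8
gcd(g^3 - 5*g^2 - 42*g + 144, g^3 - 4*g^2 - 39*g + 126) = g^2 + 3*g - 18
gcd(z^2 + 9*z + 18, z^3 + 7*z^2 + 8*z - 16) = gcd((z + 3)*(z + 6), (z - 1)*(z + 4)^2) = 1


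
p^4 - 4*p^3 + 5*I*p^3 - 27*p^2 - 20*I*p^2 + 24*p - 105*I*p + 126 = (p - 7)*(p + 3)*(p + 2*I)*(p + 3*I)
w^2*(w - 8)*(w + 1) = w^4 - 7*w^3 - 8*w^2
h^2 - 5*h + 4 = (h - 4)*(h - 1)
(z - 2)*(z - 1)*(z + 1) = z^3 - 2*z^2 - z + 2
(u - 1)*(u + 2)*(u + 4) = u^3 + 5*u^2 + 2*u - 8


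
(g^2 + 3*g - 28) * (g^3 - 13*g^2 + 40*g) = g^5 - 10*g^4 - 27*g^3 + 484*g^2 - 1120*g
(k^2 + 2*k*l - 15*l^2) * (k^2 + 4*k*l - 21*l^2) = k^4 + 6*k^3*l - 28*k^2*l^2 - 102*k*l^3 + 315*l^4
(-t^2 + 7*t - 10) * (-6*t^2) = 6*t^4 - 42*t^3 + 60*t^2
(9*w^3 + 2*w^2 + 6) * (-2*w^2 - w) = -18*w^5 - 13*w^4 - 2*w^3 - 12*w^2 - 6*w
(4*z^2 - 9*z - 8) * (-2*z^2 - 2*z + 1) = -8*z^4 + 10*z^3 + 38*z^2 + 7*z - 8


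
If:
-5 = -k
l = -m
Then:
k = 5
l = -m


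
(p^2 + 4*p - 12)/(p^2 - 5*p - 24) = (-p^2 - 4*p + 12)/(-p^2 + 5*p + 24)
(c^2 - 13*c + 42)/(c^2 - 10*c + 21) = (c - 6)/(c - 3)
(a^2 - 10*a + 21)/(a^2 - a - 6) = (a - 7)/(a + 2)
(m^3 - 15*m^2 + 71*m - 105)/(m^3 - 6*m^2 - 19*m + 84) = (m - 5)/(m + 4)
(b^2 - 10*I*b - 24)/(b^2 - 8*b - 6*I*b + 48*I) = (b - 4*I)/(b - 8)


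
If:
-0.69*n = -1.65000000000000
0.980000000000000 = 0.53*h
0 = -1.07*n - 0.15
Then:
No Solution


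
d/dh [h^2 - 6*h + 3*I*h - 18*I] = 2*h - 6 + 3*I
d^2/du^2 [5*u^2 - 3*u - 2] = 10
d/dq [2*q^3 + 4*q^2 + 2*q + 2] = 6*q^2 + 8*q + 2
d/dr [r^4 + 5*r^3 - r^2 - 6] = r*(4*r^2 + 15*r - 2)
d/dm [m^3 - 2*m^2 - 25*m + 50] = 3*m^2 - 4*m - 25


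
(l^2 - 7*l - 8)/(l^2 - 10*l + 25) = (l^2 - 7*l - 8)/(l^2 - 10*l + 25)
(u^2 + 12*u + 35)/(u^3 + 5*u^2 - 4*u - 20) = (u + 7)/(u^2 - 4)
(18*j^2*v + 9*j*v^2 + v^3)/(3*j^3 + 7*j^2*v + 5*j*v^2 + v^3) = v*(6*j + v)/(j^2 + 2*j*v + v^2)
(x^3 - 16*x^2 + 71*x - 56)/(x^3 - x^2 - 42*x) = (x^2 - 9*x + 8)/(x*(x + 6))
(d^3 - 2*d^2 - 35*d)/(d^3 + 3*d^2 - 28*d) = (d^2 - 2*d - 35)/(d^2 + 3*d - 28)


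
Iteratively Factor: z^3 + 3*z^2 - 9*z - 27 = (z + 3)*(z^2 - 9) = (z + 3)^2*(z - 3)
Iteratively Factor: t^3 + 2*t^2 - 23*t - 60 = (t + 3)*(t^2 - t - 20) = (t + 3)*(t + 4)*(t - 5)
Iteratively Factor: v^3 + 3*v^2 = (v + 3)*(v^2) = v*(v + 3)*(v)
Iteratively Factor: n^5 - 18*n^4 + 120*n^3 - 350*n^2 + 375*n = (n - 3)*(n^4 - 15*n^3 + 75*n^2 - 125*n) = n*(n - 3)*(n^3 - 15*n^2 + 75*n - 125) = n*(n - 5)*(n - 3)*(n^2 - 10*n + 25) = n*(n - 5)^2*(n - 3)*(n - 5)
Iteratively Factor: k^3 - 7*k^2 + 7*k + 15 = (k + 1)*(k^2 - 8*k + 15) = (k - 3)*(k + 1)*(k - 5)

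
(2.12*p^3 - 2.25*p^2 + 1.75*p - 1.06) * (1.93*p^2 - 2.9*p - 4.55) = 4.0916*p^5 - 10.4905*p^4 + 0.256499999999998*p^3 + 3.1167*p^2 - 4.8885*p + 4.823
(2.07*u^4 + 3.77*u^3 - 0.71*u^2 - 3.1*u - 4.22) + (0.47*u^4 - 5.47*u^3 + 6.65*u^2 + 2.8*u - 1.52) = 2.54*u^4 - 1.7*u^3 + 5.94*u^2 - 0.3*u - 5.74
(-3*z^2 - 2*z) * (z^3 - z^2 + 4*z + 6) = -3*z^5 + z^4 - 10*z^3 - 26*z^2 - 12*z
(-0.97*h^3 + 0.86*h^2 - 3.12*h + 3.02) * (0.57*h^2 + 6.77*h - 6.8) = -0.5529*h^5 - 6.0767*h^4 + 10.6398*h^3 - 25.249*h^2 + 41.6614*h - 20.536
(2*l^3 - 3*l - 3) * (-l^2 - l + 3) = -2*l^5 - 2*l^4 + 9*l^3 + 6*l^2 - 6*l - 9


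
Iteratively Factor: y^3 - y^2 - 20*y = (y + 4)*(y^2 - 5*y) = (y - 5)*(y + 4)*(y)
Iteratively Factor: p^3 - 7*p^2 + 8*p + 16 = (p - 4)*(p^2 - 3*p - 4) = (p - 4)*(p + 1)*(p - 4)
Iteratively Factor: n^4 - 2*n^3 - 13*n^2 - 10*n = (n - 5)*(n^3 + 3*n^2 + 2*n) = (n - 5)*(n + 1)*(n^2 + 2*n) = (n - 5)*(n + 1)*(n + 2)*(n)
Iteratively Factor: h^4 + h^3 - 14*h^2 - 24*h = (h + 2)*(h^3 - h^2 - 12*h) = (h + 2)*(h + 3)*(h^2 - 4*h) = (h - 4)*(h + 2)*(h + 3)*(h)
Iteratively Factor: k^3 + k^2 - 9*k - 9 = (k + 1)*(k^2 - 9) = (k - 3)*(k + 1)*(k + 3)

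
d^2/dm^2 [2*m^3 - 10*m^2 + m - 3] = 12*m - 20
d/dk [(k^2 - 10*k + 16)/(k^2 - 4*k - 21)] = 2*(3*k^2 - 37*k + 137)/(k^4 - 8*k^3 - 26*k^2 + 168*k + 441)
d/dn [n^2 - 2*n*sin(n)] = -2*n*cos(n) + 2*n - 2*sin(n)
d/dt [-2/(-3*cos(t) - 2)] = 6*sin(t)/(3*cos(t) + 2)^2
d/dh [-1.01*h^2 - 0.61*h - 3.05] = -2.02*h - 0.61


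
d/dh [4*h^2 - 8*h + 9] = 8*h - 8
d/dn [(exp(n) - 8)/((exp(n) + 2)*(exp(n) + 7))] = (-exp(2*n) + 16*exp(n) + 86)*exp(n)/(exp(4*n) + 18*exp(3*n) + 109*exp(2*n) + 252*exp(n) + 196)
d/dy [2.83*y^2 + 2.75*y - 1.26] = 5.66*y + 2.75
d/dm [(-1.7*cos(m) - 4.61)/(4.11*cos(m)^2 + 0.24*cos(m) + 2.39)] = (-6.987*cos(m)^2 - 37.8942*cos(m) + 2.9566)*sin(m)/(16.8921*cos(m)^4 + 1.9728*cos(m)^3 + 19.7034*cos(m)^2 + 1.1472*cos(m) + 5.7121)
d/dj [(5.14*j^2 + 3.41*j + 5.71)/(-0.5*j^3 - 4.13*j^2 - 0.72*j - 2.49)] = (2.57*j^4 + 3.41*j^3 + 18.9475*j^2 + 21.5674*j - 4.3797)/(0.25*j^6 + 4.13*j^5 + 17.7769*j^4 + 8.4372*j^3 + 21.0858*j^2 + 3.5856*j + 6.2001)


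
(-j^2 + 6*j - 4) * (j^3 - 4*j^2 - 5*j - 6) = -j^5 + 10*j^4 - 23*j^3 - 8*j^2 - 16*j + 24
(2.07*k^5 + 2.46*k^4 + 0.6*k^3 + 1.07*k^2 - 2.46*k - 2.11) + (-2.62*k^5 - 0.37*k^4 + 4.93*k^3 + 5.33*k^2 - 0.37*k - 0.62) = -0.55*k^5 + 2.09*k^4 + 5.53*k^3 + 6.4*k^2 - 2.83*k - 2.73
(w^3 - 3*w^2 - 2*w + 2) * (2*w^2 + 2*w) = 2*w^5 - 4*w^4 - 10*w^3 + 4*w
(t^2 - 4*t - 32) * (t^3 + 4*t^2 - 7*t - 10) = t^5 - 55*t^3 - 110*t^2 + 264*t + 320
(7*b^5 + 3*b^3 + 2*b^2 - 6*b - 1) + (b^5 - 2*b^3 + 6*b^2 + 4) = 8*b^5 + b^3 + 8*b^2 - 6*b + 3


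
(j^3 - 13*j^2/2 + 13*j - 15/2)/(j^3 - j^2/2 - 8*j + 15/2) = (j - 3)/(j + 3)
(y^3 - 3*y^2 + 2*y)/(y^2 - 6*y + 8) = y*(y - 1)/(y - 4)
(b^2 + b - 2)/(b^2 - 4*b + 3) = (b + 2)/(b - 3)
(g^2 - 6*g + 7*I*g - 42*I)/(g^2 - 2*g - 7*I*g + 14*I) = (g^2 + g*(-6 + 7*I) - 42*I)/(g^2 - g*(2 + 7*I) + 14*I)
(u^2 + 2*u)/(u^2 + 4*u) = (u + 2)/(u + 4)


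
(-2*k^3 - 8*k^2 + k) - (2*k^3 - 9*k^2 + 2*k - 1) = -4*k^3 + k^2 - k + 1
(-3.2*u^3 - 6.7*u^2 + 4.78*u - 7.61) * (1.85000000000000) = -5.92*u^3 - 12.395*u^2 + 8.843*u - 14.0785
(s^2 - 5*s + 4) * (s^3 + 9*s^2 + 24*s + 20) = s^5 + 4*s^4 - 17*s^3 - 64*s^2 - 4*s + 80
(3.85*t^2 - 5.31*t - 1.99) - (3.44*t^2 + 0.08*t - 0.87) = 0.41*t^2 - 5.39*t - 1.12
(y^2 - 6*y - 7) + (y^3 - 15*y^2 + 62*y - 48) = y^3 - 14*y^2 + 56*y - 55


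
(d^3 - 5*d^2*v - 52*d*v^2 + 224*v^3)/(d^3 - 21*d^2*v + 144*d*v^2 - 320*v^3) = (d^2 + 3*d*v - 28*v^2)/(d^2 - 13*d*v + 40*v^2)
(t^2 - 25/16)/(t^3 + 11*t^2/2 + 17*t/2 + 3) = (16*t^2 - 25)/(8*(2*t^3 + 11*t^2 + 17*t + 6))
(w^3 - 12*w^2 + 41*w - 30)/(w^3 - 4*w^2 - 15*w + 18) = (w - 5)/(w + 3)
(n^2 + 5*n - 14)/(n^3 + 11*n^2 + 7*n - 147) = (n - 2)/(n^2 + 4*n - 21)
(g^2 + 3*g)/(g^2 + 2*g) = (g + 3)/(g + 2)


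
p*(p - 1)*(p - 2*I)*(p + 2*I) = p^4 - p^3 + 4*p^2 - 4*p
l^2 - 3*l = l*(l - 3)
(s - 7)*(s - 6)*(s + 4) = s^3 - 9*s^2 - 10*s + 168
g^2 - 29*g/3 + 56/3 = (g - 7)*(g - 8/3)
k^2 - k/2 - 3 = (k - 2)*(k + 3/2)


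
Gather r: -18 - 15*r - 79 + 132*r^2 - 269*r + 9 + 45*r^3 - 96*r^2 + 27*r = 45*r^3 + 36*r^2 - 257*r - 88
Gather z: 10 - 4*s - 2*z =-4*s - 2*z + 10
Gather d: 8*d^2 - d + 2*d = 8*d^2 + d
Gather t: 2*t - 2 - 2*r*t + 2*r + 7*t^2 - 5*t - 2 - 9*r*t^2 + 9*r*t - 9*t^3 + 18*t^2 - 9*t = 2*r - 9*t^3 + t^2*(25 - 9*r) + t*(7*r - 12) - 4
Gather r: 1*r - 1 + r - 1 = 2*r - 2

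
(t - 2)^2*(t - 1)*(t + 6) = t^4 + t^3 - 22*t^2 + 44*t - 24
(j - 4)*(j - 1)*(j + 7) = j^3 + 2*j^2 - 31*j + 28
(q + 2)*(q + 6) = q^2 + 8*q + 12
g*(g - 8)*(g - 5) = g^3 - 13*g^2 + 40*g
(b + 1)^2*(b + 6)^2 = b^4 + 14*b^3 + 61*b^2 + 84*b + 36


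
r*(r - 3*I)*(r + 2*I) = r^3 - I*r^2 + 6*r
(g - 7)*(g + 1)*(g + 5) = g^3 - g^2 - 37*g - 35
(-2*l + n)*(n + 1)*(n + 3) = -2*l*n^2 - 8*l*n - 6*l + n^3 + 4*n^2 + 3*n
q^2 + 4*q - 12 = (q - 2)*(q + 6)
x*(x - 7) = x^2 - 7*x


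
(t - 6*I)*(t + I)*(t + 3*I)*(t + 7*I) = t^4 + 5*I*t^3 + 35*t^2 + 165*I*t - 126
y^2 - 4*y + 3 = (y - 3)*(y - 1)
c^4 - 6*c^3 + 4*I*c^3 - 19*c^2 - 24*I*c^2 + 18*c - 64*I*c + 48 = (c - 8)*(c + 2)*(c + I)*(c + 3*I)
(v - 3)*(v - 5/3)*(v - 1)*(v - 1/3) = v^4 - 6*v^3 + 104*v^2/9 - 74*v/9 + 5/3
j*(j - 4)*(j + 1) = j^3 - 3*j^2 - 4*j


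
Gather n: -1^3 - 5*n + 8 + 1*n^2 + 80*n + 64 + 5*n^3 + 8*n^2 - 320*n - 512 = 5*n^3 + 9*n^2 - 245*n - 441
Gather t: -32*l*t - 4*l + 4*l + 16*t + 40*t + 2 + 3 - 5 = t*(56 - 32*l)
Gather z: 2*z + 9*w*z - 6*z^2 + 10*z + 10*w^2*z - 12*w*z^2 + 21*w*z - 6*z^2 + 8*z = z^2*(-12*w - 12) + z*(10*w^2 + 30*w + 20)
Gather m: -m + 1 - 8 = -m - 7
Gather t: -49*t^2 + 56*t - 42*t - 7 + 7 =-49*t^2 + 14*t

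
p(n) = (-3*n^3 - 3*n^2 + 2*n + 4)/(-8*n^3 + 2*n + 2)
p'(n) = (24*n^2 - 2)*(-3*n^3 - 3*n^2 + 2*n + 4)/(-8*n^3 + 2*n + 2)^2 + (-9*n^2 - 6*n + 2)/(-8*n^3 + 2*n + 2)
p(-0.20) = 2.11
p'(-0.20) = 0.39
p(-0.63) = 0.84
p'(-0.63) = 3.11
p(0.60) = 2.36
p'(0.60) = 7.35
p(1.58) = 0.46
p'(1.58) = 0.12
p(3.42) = 0.46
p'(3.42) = -0.02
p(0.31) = 1.78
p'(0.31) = -0.08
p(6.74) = 0.43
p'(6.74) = -0.01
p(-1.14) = 0.20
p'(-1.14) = 0.25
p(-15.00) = 0.35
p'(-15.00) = 0.00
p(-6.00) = 0.31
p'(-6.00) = -0.01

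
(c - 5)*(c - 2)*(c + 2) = c^3 - 5*c^2 - 4*c + 20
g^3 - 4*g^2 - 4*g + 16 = (g - 4)*(g - 2)*(g + 2)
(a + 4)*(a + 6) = a^2 + 10*a + 24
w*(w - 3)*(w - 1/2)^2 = w^4 - 4*w^3 + 13*w^2/4 - 3*w/4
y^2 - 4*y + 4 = (y - 2)^2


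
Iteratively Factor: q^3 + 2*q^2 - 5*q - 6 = (q - 2)*(q^2 + 4*q + 3) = (q - 2)*(q + 1)*(q + 3)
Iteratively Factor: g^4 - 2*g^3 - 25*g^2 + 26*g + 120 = (g + 2)*(g^3 - 4*g^2 - 17*g + 60) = (g - 5)*(g + 2)*(g^2 + g - 12) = (g - 5)*(g + 2)*(g + 4)*(g - 3)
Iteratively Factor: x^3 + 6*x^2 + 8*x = (x + 4)*(x^2 + 2*x) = x*(x + 4)*(x + 2)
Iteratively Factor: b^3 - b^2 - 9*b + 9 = (b - 3)*(b^2 + 2*b - 3) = (b - 3)*(b - 1)*(b + 3)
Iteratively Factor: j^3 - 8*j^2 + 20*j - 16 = (j - 4)*(j^2 - 4*j + 4) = (j - 4)*(j - 2)*(j - 2)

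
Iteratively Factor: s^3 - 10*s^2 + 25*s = (s - 5)*(s^2 - 5*s) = (s - 5)^2*(s)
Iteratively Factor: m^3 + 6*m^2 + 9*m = (m)*(m^2 + 6*m + 9) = m*(m + 3)*(m + 3)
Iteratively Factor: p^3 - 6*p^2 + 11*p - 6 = (p - 3)*(p^2 - 3*p + 2) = (p - 3)*(p - 2)*(p - 1)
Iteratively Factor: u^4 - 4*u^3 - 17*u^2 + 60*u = (u)*(u^3 - 4*u^2 - 17*u + 60) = u*(u + 4)*(u^2 - 8*u + 15) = u*(u - 5)*(u + 4)*(u - 3)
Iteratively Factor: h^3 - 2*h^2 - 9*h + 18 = (h + 3)*(h^2 - 5*h + 6) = (h - 3)*(h + 3)*(h - 2)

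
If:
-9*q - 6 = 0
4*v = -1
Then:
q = -2/3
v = -1/4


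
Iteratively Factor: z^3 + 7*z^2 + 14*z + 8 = (z + 4)*(z^2 + 3*z + 2) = (z + 2)*(z + 4)*(z + 1)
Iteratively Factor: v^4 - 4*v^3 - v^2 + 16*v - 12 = (v - 3)*(v^3 - v^2 - 4*v + 4) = (v - 3)*(v - 1)*(v^2 - 4) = (v - 3)*(v - 1)*(v + 2)*(v - 2)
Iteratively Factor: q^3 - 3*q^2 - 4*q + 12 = (q + 2)*(q^2 - 5*q + 6) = (q - 2)*(q + 2)*(q - 3)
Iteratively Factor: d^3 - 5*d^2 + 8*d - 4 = (d - 1)*(d^2 - 4*d + 4) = (d - 2)*(d - 1)*(d - 2)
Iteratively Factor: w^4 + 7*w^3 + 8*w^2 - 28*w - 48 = (w + 3)*(w^3 + 4*w^2 - 4*w - 16) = (w + 2)*(w + 3)*(w^2 + 2*w - 8) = (w - 2)*(w + 2)*(w + 3)*(w + 4)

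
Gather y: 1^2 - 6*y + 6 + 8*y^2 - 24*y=8*y^2 - 30*y + 7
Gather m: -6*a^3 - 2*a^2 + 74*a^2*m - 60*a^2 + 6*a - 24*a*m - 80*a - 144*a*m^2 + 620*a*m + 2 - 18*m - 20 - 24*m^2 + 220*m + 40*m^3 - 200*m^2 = -6*a^3 - 62*a^2 - 74*a + 40*m^3 + m^2*(-144*a - 224) + m*(74*a^2 + 596*a + 202) - 18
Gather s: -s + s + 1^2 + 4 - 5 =0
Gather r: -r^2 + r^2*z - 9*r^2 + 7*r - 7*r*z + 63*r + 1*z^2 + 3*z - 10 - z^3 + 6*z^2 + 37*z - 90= r^2*(z - 10) + r*(70 - 7*z) - z^3 + 7*z^2 + 40*z - 100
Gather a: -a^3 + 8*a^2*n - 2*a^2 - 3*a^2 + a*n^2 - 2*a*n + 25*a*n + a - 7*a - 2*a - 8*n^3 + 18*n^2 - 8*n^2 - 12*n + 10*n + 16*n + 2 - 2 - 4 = -a^3 + a^2*(8*n - 5) + a*(n^2 + 23*n - 8) - 8*n^3 + 10*n^2 + 14*n - 4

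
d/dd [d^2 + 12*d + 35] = 2*d + 12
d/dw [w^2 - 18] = 2*w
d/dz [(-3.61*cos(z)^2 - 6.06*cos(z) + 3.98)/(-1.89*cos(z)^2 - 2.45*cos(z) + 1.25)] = (2.6089*cos(z)^2 - 6.0194*cos(z) - 2.176)*sin(z)/(3.5721*cos(z)^4 + 9.261*cos(z)^3 + 1.2775*cos(z)^2 - 6.125*cos(z) + 1.5625)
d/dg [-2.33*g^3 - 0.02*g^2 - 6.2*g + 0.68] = -6.99*g^2 - 0.04*g - 6.2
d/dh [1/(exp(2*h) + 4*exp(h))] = 2*(-exp(h) - 2)*exp(-h)/(exp(h) + 4)^2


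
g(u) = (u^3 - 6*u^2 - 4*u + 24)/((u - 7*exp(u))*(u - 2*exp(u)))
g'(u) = (3*u^2 - 12*u - 4)/((u - 7*exp(u))*(u - 2*exp(u))) + (2*exp(u) - 1)*(u^3 - 6*u^2 - 4*u + 24)/((u - 7*exp(u))*(u - 2*exp(u))^2) + (7*exp(u) - 1)*(u^3 - 6*u^2 - 4*u + 24)/((u - 7*exp(u))^2*(u - 2*exp(u))) = ((u - 7*exp(u))*(u - 2*exp(u))*(3*u^2 - 12*u - 4) + (u - 7*exp(u))*(2*exp(u) - 1)*(u^3 - 6*u^2 - 4*u + 24) + (u - 2*exp(u))*(7*exp(u) - 1)*(u^3 - 6*u^2 - 4*u + 24))/((u - 7*exp(u))^2*(u - 2*exp(u))^2)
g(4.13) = -0.00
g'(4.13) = 0.00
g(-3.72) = -6.52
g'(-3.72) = 2.56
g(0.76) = 0.36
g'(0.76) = -0.92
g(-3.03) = -4.44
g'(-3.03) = 3.53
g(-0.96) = 3.41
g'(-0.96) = 0.53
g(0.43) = 0.78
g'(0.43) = -1.66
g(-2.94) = -4.12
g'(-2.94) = 3.68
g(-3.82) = -6.78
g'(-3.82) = 2.46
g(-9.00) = -14.26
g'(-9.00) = 1.12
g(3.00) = 0.00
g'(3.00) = 0.00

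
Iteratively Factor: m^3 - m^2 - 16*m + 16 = (m + 4)*(m^2 - 5*m + 4) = (m - 4)*(m + 4)*(m - 1)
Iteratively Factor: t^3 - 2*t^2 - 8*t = (t - 4)*(t^2 + 2*t) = (t - 4)*(t + 2)*(t)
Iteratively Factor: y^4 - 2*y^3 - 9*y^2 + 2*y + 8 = (y + 2)*(y^3 - 4*y^2 - y + 4) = (y + 1)*(y + 2)*(y^2 - 5*y + 4) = (y - 4)*(y + 1)*(y + 2)*(y - 1)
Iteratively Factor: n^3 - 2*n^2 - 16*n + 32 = (n + 4)*(n^2 - 6*n + 8) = (n - 2)*(n + 4)*(n - 4)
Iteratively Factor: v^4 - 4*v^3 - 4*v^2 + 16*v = (v + 2)*(v^3 - 6*v^2 + 8*v) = (v - 4)*(v + 2)*(v^2 - 2*v) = v*(v - 4)*(v + 2)*(v - 2)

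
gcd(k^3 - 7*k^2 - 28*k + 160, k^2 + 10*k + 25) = k + 5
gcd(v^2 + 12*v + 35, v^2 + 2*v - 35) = v + 7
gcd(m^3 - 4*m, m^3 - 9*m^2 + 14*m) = m^2 - 2*m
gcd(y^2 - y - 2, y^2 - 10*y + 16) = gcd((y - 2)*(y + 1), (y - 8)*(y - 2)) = y - 2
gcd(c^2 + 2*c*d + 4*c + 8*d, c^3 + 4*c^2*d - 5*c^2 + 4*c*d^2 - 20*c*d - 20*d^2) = c + 2*d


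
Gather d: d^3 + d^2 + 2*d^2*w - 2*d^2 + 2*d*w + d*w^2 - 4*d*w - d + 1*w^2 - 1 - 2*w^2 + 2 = d^3 + d^2*(2*w - 1) + d*(w^2 - 2*w - 1) - w^2 + 1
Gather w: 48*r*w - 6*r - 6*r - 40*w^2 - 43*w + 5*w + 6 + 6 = -12*r - 40*w^2 + w*(48*r - 38) + 12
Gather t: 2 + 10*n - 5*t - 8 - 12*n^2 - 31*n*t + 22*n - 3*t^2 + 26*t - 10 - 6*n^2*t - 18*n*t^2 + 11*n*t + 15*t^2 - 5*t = -12*n^2 + 32*n + t^2*(12 - 18*n) + t*(-6*n^2 - 20*n + 16) - 16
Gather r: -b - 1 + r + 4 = -b + r + 3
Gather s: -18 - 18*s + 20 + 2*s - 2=-16*s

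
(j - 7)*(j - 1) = j^2 - 8*j + 7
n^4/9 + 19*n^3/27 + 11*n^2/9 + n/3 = n*(n/3 + 1)^2*(n + 1/3)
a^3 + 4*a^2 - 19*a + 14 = (a - 2)*(a - 1)*(a + 7)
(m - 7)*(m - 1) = m^2 - 8*m + 7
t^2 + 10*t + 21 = (t + 3)*(t + 7)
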